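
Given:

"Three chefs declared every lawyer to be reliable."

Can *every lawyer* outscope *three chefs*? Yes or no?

The ECM infinitive is scope-transparent — *every lawyer* is free to raise above *three chefs*.
Clause-internal QR can adjoin the lower DP above the subject, yielding the inverse reading.
So *every lawyer* > *three chefs* is among the available readings.

Yes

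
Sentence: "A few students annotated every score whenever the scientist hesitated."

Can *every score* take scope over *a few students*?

Although there is an adjunct clause, *every score* is in the main clause, not inside the adjunct.
QR within a single clause is free, so the lower quantifier may take scope over the higher one.

Yes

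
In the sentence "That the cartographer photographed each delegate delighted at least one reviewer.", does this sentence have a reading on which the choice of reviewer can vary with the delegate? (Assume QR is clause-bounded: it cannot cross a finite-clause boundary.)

No

The described interpretation is the *each delegate* > *at least one reviewer* scoping.
The target quantifier *each delegate* is part of the sentential subject *that the cartographer photographed each delegate*.
The subject-island constraint blocks QR out of a clausal subject.
So *each delegate* cannot raise to a position above *at least one reviewer*.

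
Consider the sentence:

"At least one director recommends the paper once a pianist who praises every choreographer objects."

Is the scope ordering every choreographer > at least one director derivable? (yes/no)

The target quantifier *every choreographer* is part of the relative clause *who praises every choreographer*, which is itself inside the adjunct *once a pianist who praises every choreographer objects*.
Even if one barrier were somehow void, the other would still block QR.
So *every choreographer* cannot raise to a position above *at least one director*.

No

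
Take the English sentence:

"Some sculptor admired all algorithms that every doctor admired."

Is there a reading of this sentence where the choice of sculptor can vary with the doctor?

No

The paraphrase describes the scope ordering *every doctor* > *some sculptor*.
The DP *every doctor* is contained in the relative clause *that every doctor admired* modifying *all algorithms*.
A relative clause is a scope island — quantifier raising cannot cross its boundary.
Hence only narrow scope for *every doctor* (under *some sculptor*) survives.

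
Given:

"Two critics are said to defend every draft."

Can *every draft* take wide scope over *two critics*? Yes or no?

The matrix predicate is a raising verb, whose infinitival complement is not a scope island — *every draft* can QR into the matrix clause.
Since no island is crossed, the inverse ordering is licensed alongside surface scope.
So *every draft* > *two critics* is among the available readings.

Yes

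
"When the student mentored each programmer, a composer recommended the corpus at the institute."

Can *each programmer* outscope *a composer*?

No

*each programmer* sits inside the adjunct clause *when the student mentored each programmer*.
Adjuncts are opaque for quantifier raising; a quantifier in an adjunct stays inside it.
There is no licit LF on which *each programmer* c-commands *a composer*.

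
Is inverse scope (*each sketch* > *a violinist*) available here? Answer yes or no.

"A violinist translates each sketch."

*a violinist* and *each sketch* are co-arguments of the matrix verb, with nothing but a clause-internal boundary between them.
With no island boundary between them, the object can take inverse scope over the subject via ordinary QR within the clause.
Both orderings are possible: *a violinist* > *each sketch* and *each sketch* > *a violinist*.

Yes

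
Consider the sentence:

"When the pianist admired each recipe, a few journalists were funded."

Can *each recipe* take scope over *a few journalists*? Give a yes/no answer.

No

*each recipe* sits inside the adjunct clause *when the pianist admired each recipe*.
Adjuncts are opaque for quantifier raising; a quantifier in an adjunct stays inside it.
*each recipe* is confined to the island and cannot take scope over *a few journalists*.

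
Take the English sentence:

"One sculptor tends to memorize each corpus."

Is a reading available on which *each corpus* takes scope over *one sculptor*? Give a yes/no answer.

Raising constructions are monoclausal for scope purposes; *each corpus* is not separated from *one sculptor* by any island.
QR within a single clause is free, so the lower quantifier may take scope over the higher one.
So *each corpus* > *one sculptor* is among the available readings.

Yes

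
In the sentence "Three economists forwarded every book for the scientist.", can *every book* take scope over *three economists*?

*three economists* and *every book* are co-arguments of the matrix verb, with nothing but a clause-internal boundary between them.
Nothing blocks QR of the lower DP to a position above the higher one, so inverse scope is available.
So *every book* > *three economists* is among the available readings.

Yes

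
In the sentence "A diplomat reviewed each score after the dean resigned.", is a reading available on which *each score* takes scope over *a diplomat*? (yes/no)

*each score* is a matrix argument; the adjunct is an island but the target quantifier is outside it.
With no island boundary between them, the object can take inverse scope over the subject via ordinary QR within the clause.
Both orderings are possible: *a diplomat* > *each score* and *each score* > *a diplomat*.

Yes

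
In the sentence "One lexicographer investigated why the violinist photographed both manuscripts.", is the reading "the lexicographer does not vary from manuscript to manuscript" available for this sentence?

That reading corresponds to *one lexicographer* > *both manuscripts*.
That is the surface-scope ordering, which is always one of the available readings — island constraints only ever restrict inverse scope.

Yes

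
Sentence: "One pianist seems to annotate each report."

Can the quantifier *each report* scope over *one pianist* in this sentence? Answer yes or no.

Yes

Raising constructions are monoclausal for scope purposes; *each report* is not separated from *one pianist* by any island.
No island intervenes, so both surface and inverse scope are derivable.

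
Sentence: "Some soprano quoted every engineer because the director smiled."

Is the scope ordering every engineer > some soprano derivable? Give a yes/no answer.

Yes

Although there is an adjunct clause, *every engineer* is in the main clause, not inside the adjunct.
With no island boundary between them, the object can take inverse scope over the subject via ordinary QR within the clause.
Both orderings are possible: *some soprano* > *every engineer* and *every engineer* > *some soprano*.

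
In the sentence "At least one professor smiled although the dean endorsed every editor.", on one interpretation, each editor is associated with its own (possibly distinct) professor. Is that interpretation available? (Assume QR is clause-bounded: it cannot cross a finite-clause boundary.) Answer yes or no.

No

That reading corresponds to *every editor* > *at least one professor*.
*every editor* occurs within the adjunct clause *although the dean endorsed every editor*.
Adjuncts are opaque for quantifier raising; a quantifier in an adjunct stays inside it.
*every editor* is confined to the island and cannot take scope over *at least one professor*.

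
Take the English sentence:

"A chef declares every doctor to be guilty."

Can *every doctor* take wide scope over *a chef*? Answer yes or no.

*every doctor* is the subject of an ECM infinitive — the infinitival complement of an ECM verb is not a scope island, so *every doctor* can raise into the matrix clause.
Ordinary QR to a clause-peripheral position gives the wide-scope LF for the lower DP.

Yes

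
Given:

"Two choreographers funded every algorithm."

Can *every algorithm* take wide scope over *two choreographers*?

Yes

Both DPs are arguments of the same predicate; there is no clause or island boundary between them.
Ordinary QR to a clause-peripheral position gives the wide-scope LF for the lower DP.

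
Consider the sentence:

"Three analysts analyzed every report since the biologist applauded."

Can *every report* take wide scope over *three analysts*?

Although there is an adjunct clause, *every report* is in the main clause, not inside the adjunct.
Ordinary QR to a clause-peripheral position gives the wide-scope LF for the lower DP.
Both orderings are possible: *three analysts* > *every report* and *every report* > *three analysts*.

Yes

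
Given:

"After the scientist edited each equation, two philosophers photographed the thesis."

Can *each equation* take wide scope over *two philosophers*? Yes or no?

No

*each equation* sits inside the adjunct clause *after the scientist edited each equation*.
Adjuncts are opaque for quantifier raising; a quantifier in an adjunct stays inside it.
*each equation* > *two philosophers* would require crossing that boundary, which is illicit.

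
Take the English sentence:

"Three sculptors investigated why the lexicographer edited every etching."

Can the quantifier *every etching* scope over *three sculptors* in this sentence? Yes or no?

No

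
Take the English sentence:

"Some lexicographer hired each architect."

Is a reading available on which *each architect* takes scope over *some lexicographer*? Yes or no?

*each architect* and *some lexicographer* are in the same minimal clause.
With no island boundary between them, the object can take inverse scope over the subject via ordinary QR within the clause.
So *each architect* > *some lexicographer* is among the available readings.

Yes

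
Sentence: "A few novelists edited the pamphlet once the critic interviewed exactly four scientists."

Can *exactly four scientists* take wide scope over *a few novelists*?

No

*exactly four scientists* occurs within the adjunct clause *once the critic interviewed exactly four scientists*.
Adjunct clauses are scope islands: a quantifier inside an adjunct cannot raise into the matrix clause.
So *exactly four scientists* cannot raise to a position above *a few novelists*.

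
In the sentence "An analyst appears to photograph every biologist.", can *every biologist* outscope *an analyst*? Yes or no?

The matrix predicate is a raising verb, whose infinitival complement is not a scope island — *every biologist* can QR into the matrix clause.
Ordinary QR to a clause-peripheral position gives the wide-scope LF for the lower DP.

Yes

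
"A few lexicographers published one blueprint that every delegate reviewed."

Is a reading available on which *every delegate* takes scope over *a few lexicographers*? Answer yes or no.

The target quantifier *every delegate* is part of the relative clause *that every delegate reviewed* modifying *one blueprint*.
The relative clause forms an island for QR, so the quantifier is confined to the head noun's restrictor.
Hence only narrow scope for *every delegate* (under *a few lexicographers*) survives.

No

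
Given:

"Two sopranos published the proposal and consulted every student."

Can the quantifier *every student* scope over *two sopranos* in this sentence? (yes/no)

The DP *every student* is contained in one conjunct of the coordinate structure (*consulted every student*).
Asymmetric QR out of one conjunct violates the Coordinate Structure Constraint.
*every student* is confined to the island and cannot take scope over *two sopranos*.

No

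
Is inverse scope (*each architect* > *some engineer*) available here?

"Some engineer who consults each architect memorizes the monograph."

No

*each architect* is embedded in the relative clause *who consults each architect*.
Relative clauses are scope islands: a quantifier cannot QR out of a relative clause to take scope in the matrix clause.
So the wide-scope reading for *each architect* is blocked.
(Only the surface reading survives: one fixed engineer with respect to all the relevant architects.)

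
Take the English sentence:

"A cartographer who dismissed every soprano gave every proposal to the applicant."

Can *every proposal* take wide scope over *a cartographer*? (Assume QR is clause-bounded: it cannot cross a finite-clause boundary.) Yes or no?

Yes

The relative clause *who dismissed every soprano* modifies *a cartographer*, but *every proposal* is not inside that relative clause — it is an argument of the matrix verb.
Since no island is crossed, the inverse ordering is licensed alongside surface scope.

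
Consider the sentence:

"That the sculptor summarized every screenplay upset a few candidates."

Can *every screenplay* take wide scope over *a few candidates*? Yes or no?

Structurally, *every screenplay* is inside the sentential subject *that the sculptor summarized every screenplay*.
Subjects — clausal subjects included — are islands for extraction, and QR is no exception.
*every screenplay* is confined to the island and cannot take scope over *a few candidates*.

No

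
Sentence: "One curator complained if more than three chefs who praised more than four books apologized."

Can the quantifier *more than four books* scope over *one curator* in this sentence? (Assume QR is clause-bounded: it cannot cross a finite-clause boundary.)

No

The DP *more than four books* is contained in the relative clause *who praised more than four books*, which is itself inside the adjunct *if more than three chefs who praised more than four books apologized*.
Nested islands: the RC island is itself inside an adjunct island, so wide scope is doubly excluded.
The inverse ordering *more than four books* > *one curator* is therefore underivable.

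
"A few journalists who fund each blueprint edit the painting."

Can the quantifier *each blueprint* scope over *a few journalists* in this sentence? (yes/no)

No

The DP *each blueprint* is contained in the relative clause *who fund each blueprint*.
QR out of a relative clause is ruled out by the relative-clause island constraint.
The inverse ordering *each blueprint* > *a few journalists* is therefore underivable.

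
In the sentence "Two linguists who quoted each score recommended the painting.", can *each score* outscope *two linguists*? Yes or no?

No

Structurally, *each score* is inside the relative clause *who quoted each score*.
The relative clause forms an island for QR, so the quantifier is confined to the head noun's restrictor.
So *each score* cannot raise high enough to outscope *two linguists*; only the surface ordering *two linguists* > *each score* is available.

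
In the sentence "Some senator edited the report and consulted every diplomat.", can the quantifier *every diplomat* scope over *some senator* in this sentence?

No

The target quantifier *every diplomat* is part of one conjunct of the coordinate structure (*consulted every diplomat*).
Asymmetric QR out of one conjunct violates the Coordinate Structure Constraint.
*every diplomat* is confined to the island and cannot take scope over *some senator*.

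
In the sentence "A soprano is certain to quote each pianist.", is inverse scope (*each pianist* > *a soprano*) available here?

Infinitival complements of raising predicates do not block QR; *each pianist* and *a soprano* are effectively clausemates.
Ordinary QR to a clause-peripheral position gives the wide-scope LF for the lower DP.

Yes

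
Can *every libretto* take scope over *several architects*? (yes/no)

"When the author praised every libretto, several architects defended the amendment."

The DP *every libretto* is contained in the adjunct clause *when the author praised every libretto*.
Adjunct clauses are scope islands: a quantifier inside an adjunct cannot raise into the matrix clause.
*every libretto* > *several architects* would require crossing that boundary, which is illicit.

No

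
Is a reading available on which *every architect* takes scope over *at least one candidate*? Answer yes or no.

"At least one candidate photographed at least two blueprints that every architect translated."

*every architect* occurs within the relative clause *that every architect translated* modifying *at least two blueprints*.
The relative clause forms an island for QR, so the quantifier is confined to the head noun's restrictor.
The inverse ordering *every architect* > *at least one candidate* is therefore underivable.

No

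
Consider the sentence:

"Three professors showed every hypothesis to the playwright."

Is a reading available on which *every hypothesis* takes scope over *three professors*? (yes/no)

Yes

Both DPs are arguments of the same predicate; there is no clause or island boundary between them.
No island intervenes, so both surface and inverse scope are derivable.
So *every hypothesis* > *three professors* is among the available readings.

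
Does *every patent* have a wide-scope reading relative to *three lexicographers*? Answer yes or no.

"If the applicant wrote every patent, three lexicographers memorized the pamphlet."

The DP *every patent* is contained in the adjunct clause *if the applicant wrote every patent*.
Since the clause is an adjunct (not a complement), the Adjunct Condition blocks QR across its edge.
*every patent* > *three lexicographers* would require crossing that boundary, which is illicit.

No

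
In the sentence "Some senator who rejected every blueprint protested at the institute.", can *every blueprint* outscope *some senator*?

No

Structurally, *every blueprint* is inside the relative clause *who rejected every blueprint*.
Quantifiers inside a relative clause are trapped there; the RC boundary blocks QR.
Hence only narrow scope for *every blueprint* (under *some senator*) survives.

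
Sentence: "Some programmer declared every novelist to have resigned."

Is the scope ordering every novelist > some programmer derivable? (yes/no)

*every novelist* is an ECM subject; ECM complements are not islands, and the embedded quantifier may take matrix scope.
QR within a single clause is free, so the lower quantifier may take scope over the higher one.
Both orderings are possible: *some programmer* > *every novelist* and *every novelist* > *some programmer*.

Yes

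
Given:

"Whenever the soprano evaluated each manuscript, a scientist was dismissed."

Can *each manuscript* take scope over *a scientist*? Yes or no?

The target quantifier *each manuscript* is part of the adjunct clause *whenever the soprano evaluated each manuscript*.
Scope out of an adjunct clause is unavailable: QR respects the adjunct-island constraint.
The ordering *each manuscript* > *a scientist* is therefore underivable.

No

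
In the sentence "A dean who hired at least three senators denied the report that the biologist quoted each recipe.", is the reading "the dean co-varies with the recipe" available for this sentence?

No

That reading corresponds to *each recipe* > *a dean*.
The DP *each recipe* is contained in the complex NP *the report that the biologist quoted each recipe*.
The complex NP is opaque for QR — the quantifier is frozen inside the noun's complement.
There is no licit LF on which *each recipe* c-commands *a dean*.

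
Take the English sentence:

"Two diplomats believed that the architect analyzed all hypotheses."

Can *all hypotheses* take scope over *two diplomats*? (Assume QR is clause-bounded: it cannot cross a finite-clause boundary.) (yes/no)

No

*all hypotheses* occurs within the finite complement clause *that the architect analyzed all hypotheses*.
With QR restricted to its own tensed clause, the embedded quantifier cannot reach a matrix scope position.
So *all hypotheses* cannot raise high enough to outscope *two diplomats*; only the surface ordering *two diplomats* > *all hypotheses* is available.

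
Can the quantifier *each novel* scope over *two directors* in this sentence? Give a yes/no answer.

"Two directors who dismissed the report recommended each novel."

Yes

The relative clause *who dismissed the report* modifies *two directors*, but *each novel* is not inside that relative clause — it is an argument of the matrix verb.
Since no island is crossed, the inverse ordering is licensed alongside surface scope.
So *each novel* > *two directors* is among the available readings.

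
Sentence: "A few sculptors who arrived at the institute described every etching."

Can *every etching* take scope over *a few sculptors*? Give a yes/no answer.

Yes

The RC *who arrived at the institute* is an island, but *every etching* is not inside it — it is the matrix object, a clausemate of *a few sculptors*.
Since no island is crossed, the inverse ordering is licensed alongside surface scope.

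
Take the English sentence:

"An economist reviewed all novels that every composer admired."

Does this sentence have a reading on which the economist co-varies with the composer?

No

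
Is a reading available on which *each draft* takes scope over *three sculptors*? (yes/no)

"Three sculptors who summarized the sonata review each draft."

The RC *who summarized the sonata* is an island, but *each draft* is not inside it — it is the matrix object, a clausemate of *three sculptors*.
QR within a single clause is free, so the lower quantifier may take scope over the higher one.

Yes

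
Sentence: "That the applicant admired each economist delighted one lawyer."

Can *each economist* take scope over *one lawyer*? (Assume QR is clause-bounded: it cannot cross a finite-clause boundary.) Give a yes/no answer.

*each economist* sits inside the sentential subject *that the applicant admired each economist*.
The subject-island constraint blocks QR out of a clausal subject.
*each economist* > *one lawyer* would require crossing that boundary, which is illicit.

No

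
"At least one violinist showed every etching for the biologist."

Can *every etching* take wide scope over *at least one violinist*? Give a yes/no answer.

*every etching* and *at least one violinist* are in the same minimal clause.
Since no island is crossed, the inverse ordering is licensed alongside surface scope.
The sentence is scopally ambiguous between *at least one violinist* > *every etching* and *every etching* > *at least one violinist*.

Yes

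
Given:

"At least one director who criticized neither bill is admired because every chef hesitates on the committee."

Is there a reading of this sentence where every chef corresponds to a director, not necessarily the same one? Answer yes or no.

The described interpretation is the *every chef* > *at least one director* scoping.
*every chef* is embedded in the adjunct clause *because every chef hesitates on the committee*.
The adjunct-island constraint bars QR out of an adverbial clause.
The inverse ordering *every chef* > *at least one director* is therefore underivable.

No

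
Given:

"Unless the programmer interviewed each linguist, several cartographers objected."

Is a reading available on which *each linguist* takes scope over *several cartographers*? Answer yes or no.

No

*each linguist* sits inside the adjunct clause *unless the programmer interviewed each linguist*.
Since the clause is an adjunct (not a complement), the Adjunct Condition blocks QR across its edge.
There is no licit LF on which *each linguist* c-commands *several cartographers*.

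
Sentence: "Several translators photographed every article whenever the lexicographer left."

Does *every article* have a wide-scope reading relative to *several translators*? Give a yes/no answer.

Yes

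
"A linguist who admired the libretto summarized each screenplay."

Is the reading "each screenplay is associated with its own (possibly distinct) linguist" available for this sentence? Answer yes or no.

Yes

This is the *each screenplay* > *a linguist* reading.
*each screenplay* sits in the matrix clause, not in the relative clause on *a linguist*.
With no island boundary between them, the object can take inverse scope over the subject via ordinary QR within the clause.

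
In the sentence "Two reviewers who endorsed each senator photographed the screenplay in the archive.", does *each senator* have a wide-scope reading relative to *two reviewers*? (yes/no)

*each senator* sits inside the relative clause *who endorsed each senator*.
The relative clause forms an island for QR, so the quantifier is confined to the head noun's restrictor.
So *each senator* cannot raise to a position above *two reviewers*.

No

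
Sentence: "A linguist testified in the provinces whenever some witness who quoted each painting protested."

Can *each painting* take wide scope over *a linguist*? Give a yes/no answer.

No

*each painting* occurs within the relative clause *who quoted each painting*, which is itself inside the adjunct *whenever some witness who quoted each painting protested*.
The quantifier would have to escape first the RC and then the adjunct — two independent island violations.
So *each painting* cannot raise to a position above *a linguist*.
(Only the surface reading survives: one fixed linguist with respect to all the relevant paintings.)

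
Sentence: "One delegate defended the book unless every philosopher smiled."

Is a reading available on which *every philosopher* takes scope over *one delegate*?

No

*every philosopher* sits inside the adjunct clause *unless every philosopher smiled*.
Scope out of an adjunct clause is unavailable: QR respects the adjunct-island constraint.
So *every philosopher* cannot raise to a position above *one delegate*.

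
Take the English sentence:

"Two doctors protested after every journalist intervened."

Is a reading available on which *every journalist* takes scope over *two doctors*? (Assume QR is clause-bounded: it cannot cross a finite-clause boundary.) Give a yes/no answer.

No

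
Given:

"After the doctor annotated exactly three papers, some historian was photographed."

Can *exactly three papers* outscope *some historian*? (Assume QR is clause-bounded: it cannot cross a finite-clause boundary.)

The DP *exactly three papers* is contained in the adjunct clause *after the doctor annotated exactly three papers*.
Since the clause is an adjunct (not a complement), the Adjunct Condition blocks QR across its edge.
*exactly three papers* > *some historian* would require crossing that boundary, which is illicit.

No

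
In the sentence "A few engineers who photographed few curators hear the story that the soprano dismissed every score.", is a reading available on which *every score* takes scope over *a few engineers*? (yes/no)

No

*every score* sits inside the complex NP *the story that the soprano dismissed every score*.
A that-clause complement to a noun is an island; QR cannot cross the NP boundary.
So *every score* cannot raise high enough to outscope *a few engineers*; only the surface ordering *a few engineers* > *every score* is available.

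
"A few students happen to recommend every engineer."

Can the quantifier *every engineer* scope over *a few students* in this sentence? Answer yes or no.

*every engineer* is the object of the infinitival complement of a raising predicate; raising infinitives are transparent for QR, so the two DPs are in effect clausemates.
Clause-internal QR can adjoin the lower DP above the subject, yielding the inverse reading.

Yes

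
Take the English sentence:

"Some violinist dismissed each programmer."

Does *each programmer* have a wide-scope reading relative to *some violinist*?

Yes

Both DPs are arguments of the same predicate; there is no clause or island boundary between them.
Nothing blocks QR of the lower DP to a position above the higher one, so inverse scope is available.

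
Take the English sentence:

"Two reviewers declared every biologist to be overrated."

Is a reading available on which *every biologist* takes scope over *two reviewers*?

Yes

*every biologist* is the subject of an ECM infinitive — the infinitival complement of an ECM verb is not a scope island, so *every biologist* can raise into the matrix clause.
No island intervenes, so both surface and inverse scope are derivable.
Both orderings are possible: *two reviewers* > *every biologist* and *every biologist* > *two reviewers*.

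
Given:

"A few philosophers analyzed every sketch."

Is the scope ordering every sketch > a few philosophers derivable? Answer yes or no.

Yes

*every sketch* is the matrix object and *a few philosophers* the matrix subject; the two are clausemates.
Since no island is crossed, the inverse ordering is licensed alongside surface scope.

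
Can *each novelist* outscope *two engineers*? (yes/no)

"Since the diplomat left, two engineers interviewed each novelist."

Yes

The adjunct clause does not contain *each novelist*, which is the matrix object.
With no island boundary between them, the object can take inverse scope over the subject via ordinary QR within the clause.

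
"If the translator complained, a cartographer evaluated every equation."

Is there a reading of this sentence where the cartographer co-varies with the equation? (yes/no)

Yes

That reading corresponds to *every equation* > *a cartographer*.
Neither queried DP is inside the adjunct, so the adjunct-island constraint does not apply.
Clause-internal QR can adjoin the lower DP above the subject, yielding the inverse reading.
So *every equation* > *a cartographer* is among the available readings.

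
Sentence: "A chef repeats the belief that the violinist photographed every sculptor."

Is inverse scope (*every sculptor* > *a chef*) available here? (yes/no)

*every sculptor* occurs within the complex NP *the belief that the violinist photographed every sculptor*.
The complex NP is opaque for QR — the quantifier is frozen inside the noun's complement.
So *every sculptor* cannot raise to a position above *a chef*.
(Only the surface reading survives: one fixed chef with respect to all the relevant sculptors.)

No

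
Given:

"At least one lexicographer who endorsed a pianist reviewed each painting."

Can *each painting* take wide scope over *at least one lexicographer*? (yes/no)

Although the sentence contains a relative clause (*who endorsed a pianist*), *each painting* is outside it, in the matrix VP.
With no island boundary between them, the object can take inverse scope over the subject via ordinary QR within the clause.
So *each painting* > *at least one lexicographer* is among the available readings.

Yes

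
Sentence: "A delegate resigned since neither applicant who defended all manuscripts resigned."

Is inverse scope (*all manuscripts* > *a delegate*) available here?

*all manuscripts* is embedded in the relative clause *who defended all manuscripts*, which is itself inside the adjunct *since neither applicant who defended all manuscripts resigned*.
Two island boundaries intervene — the relative clause and the adjunct. Either alone would block QR.
The inverse ordering *all manuscripts* > *a delegate* is therefore underivable.

No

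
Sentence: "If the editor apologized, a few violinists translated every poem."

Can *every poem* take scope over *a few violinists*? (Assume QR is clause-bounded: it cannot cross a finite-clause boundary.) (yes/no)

Yes

The adjunct island is irrelevant here — *every poem* and *a few violinists* are both in the matrix clause.
QR within a single clause is free, so the lower quantifier may take scope over the higher one.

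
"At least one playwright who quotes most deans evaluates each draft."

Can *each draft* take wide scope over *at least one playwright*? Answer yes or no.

Yes

Although the sentence contains a relative clause (*who quotes most deans*), *each draft* is outside it, in the matrix VP.
Nothing blocks QR of the lower DP to a position above the higher one, so inverse scope is available.
So *each draft* > *at least one playwright* is among the available readings.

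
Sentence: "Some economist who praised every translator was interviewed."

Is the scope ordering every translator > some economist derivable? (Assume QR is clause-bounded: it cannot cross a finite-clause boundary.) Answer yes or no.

The target quantifier *every translator* is part of the relative clause *who praised every translator*.
Relative clauses are scope islands: a quantifier cannot QR out of a relative clause to take scope in the matrix clause.
*every translator* is confined to the island and cannot take scope over *some economist*.
(Only the surface reading survives: one fixed economist with respect to all the relevant translators.)

No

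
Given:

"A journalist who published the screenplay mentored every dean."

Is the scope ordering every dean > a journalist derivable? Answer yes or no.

Yes

The RC *who published the screenplay* is an island, but *every dean* is not inside it — it is the matrix object, a clausemate of *a journalist*.
No island intervenes, so both surface and inverse scope are derivable.
The sentence is scopally ambiguous between *a journalist* > *every dean* and *every dean* > *a journalist*.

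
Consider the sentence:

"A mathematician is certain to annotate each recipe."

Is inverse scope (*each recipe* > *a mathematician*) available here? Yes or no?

*each recipe* is inside a raising infinitive, which is transparent to QR (no CP barrier), so it behaves as a matrix argument.
Clause-internal QR can adjoin the lower DP above the subject, yielding the inverse reading.

Yes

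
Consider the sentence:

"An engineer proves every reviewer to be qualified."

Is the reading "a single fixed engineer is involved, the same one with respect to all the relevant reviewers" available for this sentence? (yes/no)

Yes

This is the *an engineer* > *every reviewer* reading.
Surface scope (*an engineer* > *every reviewer*) is always derivable; islands only block QR, not in-situ interpretation.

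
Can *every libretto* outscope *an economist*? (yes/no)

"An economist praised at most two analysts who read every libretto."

No

*every libretto* is embedded in the relative clause *who read every libretto* modifying *at most two analysts*.
A relative clause is a scope island — quantifier raising cannot cross its boundary.
So *every libretto* cannot raise high enough to outscope *an economist*; only the surface ordering *an economist* > *every libretto* is available.
(Only the surface reading survives: one fixed economist with respect to all the relevant librettos.)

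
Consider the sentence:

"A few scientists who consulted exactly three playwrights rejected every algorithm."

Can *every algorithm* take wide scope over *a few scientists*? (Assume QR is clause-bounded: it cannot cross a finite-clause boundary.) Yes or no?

The RC *who consulted exactly three playwrights* is an island, but *every algorithm* is not inside it — it is the matrix object, a clausemate of *a few scientists*.
Nothing blocks QR of the lower DP to a position above the higher one, so inverse scope is available.

Yes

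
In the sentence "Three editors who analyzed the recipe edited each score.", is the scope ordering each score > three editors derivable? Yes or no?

*each score* sits in the matrix clause, not in the relative clause on *three editors*.
Since no island is crossed, the inverse ordering is licensed alongside surface scope.

Yes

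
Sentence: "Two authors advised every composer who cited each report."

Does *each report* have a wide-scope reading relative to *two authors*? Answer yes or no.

The DP *each report* is contained in the relative clause *who cited each report* modifying *every composer*.
The relative clause forms an island for QR, so the quantifier is confined to the head noun's restrictor.
There is no licit LF on which *each report* c-commands *two authors*.

No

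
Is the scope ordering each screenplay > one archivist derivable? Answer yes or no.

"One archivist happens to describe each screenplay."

Yes

*each screenplay* is inside a raising infinitive, which is transparent to QR (no CP barrier), so it behaves as a matrix argument.
With no island boundary between them, the object can take inverse scope over the subject via ordinary QR within the clause.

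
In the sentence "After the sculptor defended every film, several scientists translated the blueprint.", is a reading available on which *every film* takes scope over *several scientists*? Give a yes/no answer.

Structurally, *every film* is inside the adjunct clause *after the sculptor defended every film*.
The adjunct-island constraint bars QR out of an adverbial clause.
The ordering *every film* > *several scientists* is therefore underivable.

No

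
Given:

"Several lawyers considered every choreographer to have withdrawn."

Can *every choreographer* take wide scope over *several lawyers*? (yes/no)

Yes

This is an ECM construction: *every choreographer* is the infinitival subject, Case-marked by the matrix verb, and the infinitive is transparent for QR.
Ordinary QR to a clause-peripheral position gives the wide-scope LF for the lower DP.
Both orderings are possible: *several lawyers* > *every choreographer* and *every choreographer* > *several lawyers*.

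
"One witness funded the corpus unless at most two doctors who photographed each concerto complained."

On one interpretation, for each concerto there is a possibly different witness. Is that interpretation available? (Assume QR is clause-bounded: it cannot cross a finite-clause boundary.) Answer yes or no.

The paraphrase describes the scope ordering *each concerto* > *one witness*.
*each concerto* occurs within the relative clause *who photographed each concerto*, which is itself inside the adjunct *unless at most two doctors who photographed each concerto complained*.
Both the relative clause and the enclosing adjunct are scope islands; QR cannot cross either.
Hence only narrow scope for *each concerto* (under *one witness*) survives.
(Only the surface reading survives: one fixed witness with respect to all the relevant concertos.)

No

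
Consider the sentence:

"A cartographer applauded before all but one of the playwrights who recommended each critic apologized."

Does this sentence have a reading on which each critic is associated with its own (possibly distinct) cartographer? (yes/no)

No

This is the *each critic* > *a cartographer* reading.
The target quantifier *each critic* is part of the relative clause *who recommended each critic*, which is itself inside the adjunct *before all but one of the playwrights who recommended each critic apologized*.
Nested islands: the RC island is itself inside an adjunct island, so wide scope is doubly excluded.
The inverse ordering *each critic* > *a cartographer* is therefore underivable.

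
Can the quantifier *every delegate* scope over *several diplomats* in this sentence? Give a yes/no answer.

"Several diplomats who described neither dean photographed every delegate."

*every delegate* sits in the matrix clause, not in the relative clause on *several diplomats*.
QR within a single clause is free, so the lower quantifier may take scope over the higher one.
So *every delegate* > *several diplomats* is among the available readings.

Yes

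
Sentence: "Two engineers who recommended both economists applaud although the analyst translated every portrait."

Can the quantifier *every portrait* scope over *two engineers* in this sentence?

*every portrait* occurs within the adjunct clause *although the analyst translated every portrait*.
Adverbial clauses are not L-marked, so they are barriers for QR — the quantifier cannot escape the adjunct.
Hence only narrow scope for *every portrait* (under *two engineers*) survives.

No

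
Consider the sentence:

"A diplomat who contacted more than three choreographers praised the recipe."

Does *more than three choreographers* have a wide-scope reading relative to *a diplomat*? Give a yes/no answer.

No

*more than three choreographers* is embedded in the relative clause *who contacted more than three choreographers*.
Quantifiers inside a relative clause are trapped there; the RC boundary blocks QR.
So *more than three choreographers* cannot raise high enough to outscope *a diplomat*; only the surface ordering *a diplomat* > *more than three choreographers* is available.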